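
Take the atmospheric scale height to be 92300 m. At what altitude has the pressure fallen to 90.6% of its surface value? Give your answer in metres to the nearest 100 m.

Set P/P₀ = exp(−z/H) = 0.906, so z = −H ln(0.906).
−ln(0.906) = 0.098716; z = 92300 × 0.098716 = 9111.5 m.

z ≈ 9100 m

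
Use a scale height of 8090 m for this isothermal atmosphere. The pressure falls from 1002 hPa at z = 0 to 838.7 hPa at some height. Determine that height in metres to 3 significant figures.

z ≈ 1440 m

Invert the barometric formula: z = H ln(P₀/P).
P₀/P = 1002/838.7 = 1.1947; ln(1.1947) = 0.17790.
z = 8090.0 × 0.17790 = 1439.2 m.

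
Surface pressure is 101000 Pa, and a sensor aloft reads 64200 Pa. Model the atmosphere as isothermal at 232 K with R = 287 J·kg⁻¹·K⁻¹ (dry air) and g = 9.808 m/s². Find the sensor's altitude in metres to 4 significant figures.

z ≈ 3076 m

Scale height: H = RT/g = 287 × 232 / 9.808 = 6788.7 m.
Invert the barometric formula: z = H ln(P₀/P).
P₀/P = 101000/64200 = 1.5732; ln(1.5732) = 0.45311.
z = 6788.7 × 0.45311 = 3076.0 m.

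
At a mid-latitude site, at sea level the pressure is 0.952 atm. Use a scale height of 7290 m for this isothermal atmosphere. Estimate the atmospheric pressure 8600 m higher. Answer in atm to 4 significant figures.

P ≈ 0.2926 atm

Barometric formula: P = P₀ exp(−z/H).
z/H = 8600.0/7290.0 = 1.1797; exp(−1.1797) = 0.30737.
P = 0.952 × 0.30737 = 0.29262 atm.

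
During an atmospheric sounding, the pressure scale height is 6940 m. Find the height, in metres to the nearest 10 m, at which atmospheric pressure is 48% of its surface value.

z ≈ 5090 m

Set P/P₀ = exp(−z/H) = 0.48, so z = −H ln(0.48).
−ln(0.48) = 0.73397; z = 6940.0 × 0.73397 = 5093.8 m.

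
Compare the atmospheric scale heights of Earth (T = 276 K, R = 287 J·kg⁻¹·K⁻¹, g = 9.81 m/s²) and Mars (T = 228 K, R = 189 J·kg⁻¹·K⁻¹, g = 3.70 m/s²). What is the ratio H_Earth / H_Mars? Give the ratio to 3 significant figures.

H = RT/g for each body.
H_Earth = 287 × 276 / 9.81 = 8074.6 m.
H_Mars = 189 × 228 / 3.70 = 11646 m.
H_Earth/H_Mars = 8074.6/11646 = 0.69334.

H_Earth/H_Mars ≈ 0.693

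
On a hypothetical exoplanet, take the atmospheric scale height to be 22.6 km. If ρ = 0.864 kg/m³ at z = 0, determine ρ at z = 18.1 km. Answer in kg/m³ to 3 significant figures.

In an isothermal atmosphere, density decays like pressure: ρ = ρ₀ exp(−z/H).
z/H = 18100/22600 = 0.80088; exp(−0.80088) = 0.44893.
ρ = 0.864 × 0.44893 = 0.38788 kg/m³.

ρ ≈ 0.388 kg/m³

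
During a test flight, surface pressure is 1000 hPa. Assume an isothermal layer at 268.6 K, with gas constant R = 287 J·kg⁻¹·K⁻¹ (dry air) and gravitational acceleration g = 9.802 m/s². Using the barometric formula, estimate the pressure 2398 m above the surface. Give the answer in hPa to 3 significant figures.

P ≈ 737 hPa

Scale height: H = RT/g = 287 × 268.6 / 9.802 = 7864.5 m.
Barometric formula: P = P₀ exp(−z/H).
z/H = 2398.0/7864.5 = 0.30491; exp(−0.30491) = 0.73719.
P = 1000 × 0.73719 = 737.19 hPa.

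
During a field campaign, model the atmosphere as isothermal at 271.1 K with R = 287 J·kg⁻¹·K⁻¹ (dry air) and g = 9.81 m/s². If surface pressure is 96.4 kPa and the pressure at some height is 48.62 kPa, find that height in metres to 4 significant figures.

Scale height: H = RT/g = 287 × 271.1 / 9.81 = 7931.3 m.
Invert the barometric formula: z = H ln(P₀/P).
P₀/P = 96.4/48.62 = 1.9827; ln(1.9827) = 0.68446.
z = 7931.3 × 0.68446 = 5428.7 m.

z ≈ 5429 m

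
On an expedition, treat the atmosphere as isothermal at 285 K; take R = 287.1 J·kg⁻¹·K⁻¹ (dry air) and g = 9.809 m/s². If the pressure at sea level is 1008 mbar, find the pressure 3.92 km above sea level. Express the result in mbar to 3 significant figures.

Scale height: H = RT/g = 287.1 × 285 / 9.809 = 8341.7 m.
Barometric formula: P = P₀ exp(−z/H).
z/H = 3920.0/8341.7 = 0.46993; exp(−0.46993) = 0.62505.
P = 1008 × 0.62505 = 630.05 mbar.

P ≈ 630 mbar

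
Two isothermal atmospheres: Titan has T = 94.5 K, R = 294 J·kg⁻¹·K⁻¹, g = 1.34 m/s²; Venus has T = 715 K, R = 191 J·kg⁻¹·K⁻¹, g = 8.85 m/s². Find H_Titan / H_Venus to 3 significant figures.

H_Titan/H_Venus ≈ 1.34

H = RT/g for each body.
H_Titan = 294 × 94.5 / 1.34 = 20734 m.
H_Venus = 191 × 715 / 8.85 = 15431 m.
H_Titan/H_Venus = 20734/15431 = 1.3437.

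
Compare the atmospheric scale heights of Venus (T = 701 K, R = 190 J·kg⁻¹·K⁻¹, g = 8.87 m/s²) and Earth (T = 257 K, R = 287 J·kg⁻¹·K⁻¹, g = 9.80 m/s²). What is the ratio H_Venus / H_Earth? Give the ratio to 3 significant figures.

H = RT/g for each body.
H_Venus = 190 × 701 / 8.87 = 15016 m.
H_Earth = 287 × 257 / 9.80 = 7526.4 m.
H_Venus/H_Earth = 15016/7526.4 = 1.9951.

H_Venus/H_Earth ≈ 2.00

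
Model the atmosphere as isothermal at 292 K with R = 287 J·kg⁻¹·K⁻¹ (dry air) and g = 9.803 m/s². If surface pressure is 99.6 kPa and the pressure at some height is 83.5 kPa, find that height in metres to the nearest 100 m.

z ≈ 1500 m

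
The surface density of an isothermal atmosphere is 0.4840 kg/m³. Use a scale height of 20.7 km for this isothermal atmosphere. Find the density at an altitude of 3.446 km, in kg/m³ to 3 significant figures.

ρ ≈ 0.410 kg/m³

In an isothermal atmosphere, density decays like pressure: ρ = ρ₀ exp(−z/H).
z/H = 3446.0/20700 = 0.16647; exp(−0.16647) = 0.84665.
ρ = 0.4840 × 0.84665 = 0.40978 kg/m³.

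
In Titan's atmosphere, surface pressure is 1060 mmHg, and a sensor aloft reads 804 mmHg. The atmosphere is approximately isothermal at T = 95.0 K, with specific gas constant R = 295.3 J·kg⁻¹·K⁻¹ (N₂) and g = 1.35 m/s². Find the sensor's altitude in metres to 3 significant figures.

z ≈ 5740 m

Scale height: H = RT/g = 295.3 × 95.0 / 1.35 = 20780 m.
Invert the barometric formula: z = H ln(P₀/P).
P₀/P = 1060/804 = 1.3184; ln(1.3184) = 0.27642.
z = 20780 × 0.27642 = 5744.0 m.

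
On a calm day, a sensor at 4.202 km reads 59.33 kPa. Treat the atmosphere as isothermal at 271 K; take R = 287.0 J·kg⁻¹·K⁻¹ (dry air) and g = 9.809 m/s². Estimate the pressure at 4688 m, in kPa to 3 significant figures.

P ≈ 55.8 kPa

Scale height: H = RT/g = 287.0 × 271 / 9.809 = 7929.1 m.
Between two levels, P₂ = P₁ exp(−Δz/H) with Δz = z₂ − z₁.
Δz = 4688.0 − 4202.0 = 486.00 m; Δz/H = 486.00/7929.1 = 0.061293.
P₂ = 59.33 × exp(−0.061293) = 59.33 × 0.94055 = 55.803 kPa.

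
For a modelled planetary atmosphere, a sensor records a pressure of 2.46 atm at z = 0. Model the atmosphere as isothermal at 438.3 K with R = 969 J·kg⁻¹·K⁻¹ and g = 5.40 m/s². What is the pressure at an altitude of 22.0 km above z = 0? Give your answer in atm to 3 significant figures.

Scale height: H = RT/g = 969 × 438.3 / 5.40 = 78650 m.
Barometric formula: P = P₀ exp(−z/H).
z/H = 22000/78650 = 0.27972; exp(−0.27972) = 0.75600.
P = 2.46 × 0.75600 = 1.8598 atm.

P ≈ 1.86 atm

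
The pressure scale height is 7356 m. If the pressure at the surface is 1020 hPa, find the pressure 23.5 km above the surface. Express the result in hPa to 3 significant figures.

P ≈ 41.8 hPa

Barometric formula: P = P₀ exp(−z/H).
z/H = 23500/7356.0 = 3.1947; exp(−3.1947) = 0.040979.
P = 1020 × 0.040979 = 41.799 hPa.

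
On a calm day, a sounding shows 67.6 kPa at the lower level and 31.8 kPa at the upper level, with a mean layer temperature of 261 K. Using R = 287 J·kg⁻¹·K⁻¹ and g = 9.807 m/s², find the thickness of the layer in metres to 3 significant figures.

Δz ≈ 5760 m

Hypsometric equation: Δz = (R T̄/g) ln(P₁/P₂).
R T̄/g = 287 × 261 / 9.807 = 7638.1 m.
ln(67.6/31.8) = ln(2.1258) = 0.75415.
Δz = 7638.1 × 0.75415 = 5760.3 m.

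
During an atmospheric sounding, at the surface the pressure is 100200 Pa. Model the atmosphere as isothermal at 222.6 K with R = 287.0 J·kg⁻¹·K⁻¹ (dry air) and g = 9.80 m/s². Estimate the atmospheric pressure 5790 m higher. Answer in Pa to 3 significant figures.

P ≈ 41200 Pa

Scale height: H = RT/g = 287.0 × 222.6 / 9.80 = 6519.0 m.
Barometric formula: P = P₀ exp(−z/H).
z/H = 5790.0/6519.0 = 0.88817; exp(−0.88817) = 0.41141.
P = 100200 × 0.41141 = 41223 Pa.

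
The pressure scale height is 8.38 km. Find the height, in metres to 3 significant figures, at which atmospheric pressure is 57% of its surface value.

Set P/P₀ = exp(−z/H) = 0.57, so z = −H ln(0.57).
−ln(0.57) = 0.56212; z = 8380.0 × 0.56212 = 4710.6 m.

z ≈ 4710 m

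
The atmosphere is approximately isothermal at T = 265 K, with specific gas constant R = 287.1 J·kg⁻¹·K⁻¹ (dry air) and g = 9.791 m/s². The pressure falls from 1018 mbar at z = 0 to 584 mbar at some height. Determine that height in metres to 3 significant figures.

Scale height: H = RT/g = 287.1 × 265 / 9.791 = 7770.6 m.
Invert the barometric formula: z = H ln(P₀/P).
P₀/P = 1018/584 = 1.7432; ln(1.7432) = 0.55572.
z = 7770.6 × 0.55572 = 4318.3 m.

z ≈ 4320 m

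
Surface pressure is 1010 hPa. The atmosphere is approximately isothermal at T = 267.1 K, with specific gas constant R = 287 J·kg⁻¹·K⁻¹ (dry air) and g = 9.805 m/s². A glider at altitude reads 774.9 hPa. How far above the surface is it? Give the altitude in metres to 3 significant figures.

Scale height: H = RT/g = 287 × 267.1 / 9.805 = 7818.2 m.
Invert the barometric formula: z = H ln(P₀/P).
P₀/P = 1010/774.9 = 1.3034; ln(1.3034) = 0.26498.
z = 7818.2 × 0.26498 = 2071.7 m.

z ≈ 2070 m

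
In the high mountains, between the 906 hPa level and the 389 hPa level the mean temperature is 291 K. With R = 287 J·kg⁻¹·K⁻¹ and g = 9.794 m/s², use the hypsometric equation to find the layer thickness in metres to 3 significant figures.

Hypsometric equation: Δz = (R T̄/g) ln(P₁/P₂).
R T̄/g = 287 × 291 / 9.794 = 8527.4 m.
ln(906/389) = ln(2.3290) = 0.84544.
Δz = 8527.4 × 0.84544 = 7209.4 m.

Δz ≈ 7210 m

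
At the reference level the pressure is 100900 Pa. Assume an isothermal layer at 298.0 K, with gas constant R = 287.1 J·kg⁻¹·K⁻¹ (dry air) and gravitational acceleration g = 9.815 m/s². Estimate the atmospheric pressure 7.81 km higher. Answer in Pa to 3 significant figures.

P ≈ 41200 Pa

Scale height: H = RT/g = 287.1 × 298.0 / 9.815 = 8716.8 m.
Barometric formula: P = P₀ exp(−z/H).
z/H = 7810.0/8716.8 = 0.89597; exp(−0.89597) = 0.40821.
P = 100900 × 0.40821 = 41188 Pa.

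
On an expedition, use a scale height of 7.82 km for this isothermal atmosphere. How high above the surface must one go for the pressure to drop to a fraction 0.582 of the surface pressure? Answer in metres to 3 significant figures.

z ≈ 4230 m

Set P/P₀ = exp(−z/H) = 0.582, so z = −H ln(0.582).
−ln(0.582) = 0.54128; z = 7820.0 × 0.54128 = 4232.8 m.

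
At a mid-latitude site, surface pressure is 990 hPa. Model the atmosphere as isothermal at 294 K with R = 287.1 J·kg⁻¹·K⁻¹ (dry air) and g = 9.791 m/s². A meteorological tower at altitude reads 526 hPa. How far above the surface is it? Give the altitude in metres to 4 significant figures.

Scale height: H = RT/g = 287.1 × 294 / 9.791 = 8620.9 m.
Invert the barometric formula: z = H ln(P₀/P).
P₀/P = 990/526 = 1.8821; ln(1.8821) = 0.63239.
z = 8620.9 × 0.63239 = 5451.8 m.

z ≈ 5452 m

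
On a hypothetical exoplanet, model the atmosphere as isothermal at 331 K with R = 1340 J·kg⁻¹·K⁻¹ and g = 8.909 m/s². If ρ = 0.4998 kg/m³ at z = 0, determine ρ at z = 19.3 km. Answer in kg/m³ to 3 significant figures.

Scale height: H = RT/g = 1340 × 331 / 8.909 = 49786 m.
In an isothermal atmosphere, density decays like pressure: ρ = ρ₀ exp(−z/H).
z/H = 19300/49786 = 0.38766; exp(−0.38766) = 0.67864.
ρ = 0.4998 × 0.67864 = 0.33918 kg/m³.

ρ ≈ 0.339 kg/m³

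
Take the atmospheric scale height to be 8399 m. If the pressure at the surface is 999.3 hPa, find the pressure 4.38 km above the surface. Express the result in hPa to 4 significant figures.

P ≈ 593.2 hPa

Barometric formula: P = P₀ exp(−z/H).
z/H = 4380.0/8399.0 = 0.52149; exp(−0.52149) = 0.59364.
P = 999.3 × 0.59364 = 593.22 hPa.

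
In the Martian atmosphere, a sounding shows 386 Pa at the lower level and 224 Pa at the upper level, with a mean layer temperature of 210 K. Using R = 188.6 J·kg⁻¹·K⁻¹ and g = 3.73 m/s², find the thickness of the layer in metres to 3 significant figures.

Δz ≈ 5780 m

Hypsometric equation: Δz = (R T̄/g) ln(P₁/P₂).
R T̄/g = 188.6 × 210 / 3.73 = 10618 m.
ln(386/224) = ln(1.7232) = 0.54418.
Δz = 10618 × 0.54418 = 5778.1 m.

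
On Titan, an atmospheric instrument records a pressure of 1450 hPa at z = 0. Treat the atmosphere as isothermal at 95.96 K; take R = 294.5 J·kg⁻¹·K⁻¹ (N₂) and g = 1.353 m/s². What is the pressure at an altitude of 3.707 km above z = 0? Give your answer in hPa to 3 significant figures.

Scale height: H = RT/g = 294.5 × 95.96 / 1.353 = 20887 m.
Barometric formula: P = P₀ exp(−z/H).
z/H = 3707.0/20887 = 0.17748; exp(−0.17748) = 0.83738.
P = 1450 × 0.83738 = 1214.2 hPa.

P ≈ 1210 hPa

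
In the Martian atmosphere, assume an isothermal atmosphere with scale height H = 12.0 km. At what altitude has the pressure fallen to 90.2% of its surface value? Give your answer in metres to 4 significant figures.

Set P/P₀ = exp(−z/H) = 0.902, so z = −H ln(0.902).
−ln(0.902) = 0.10314; z = 12000 × 0.10314 = 1237.7 m.

z ≈ 1238 m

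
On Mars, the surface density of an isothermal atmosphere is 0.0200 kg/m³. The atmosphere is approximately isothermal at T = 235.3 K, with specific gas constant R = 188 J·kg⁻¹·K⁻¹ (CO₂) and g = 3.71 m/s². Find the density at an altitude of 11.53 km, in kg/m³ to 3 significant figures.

ρ ≈ 0.00760 kg/m³

Scale height: H = RT/g = 188 × 235.3 / 3.71 = 11924 m.
In an isothermal atmosphere, density decays like pressure: ρ = ρ₀ exp(−z/H).
z/H = 11530/11924 = 0.96696; exp(−0.96696) = 0.38024.
ρ = 0.0200 × 0.38024 = 0.0076048 kg/m³.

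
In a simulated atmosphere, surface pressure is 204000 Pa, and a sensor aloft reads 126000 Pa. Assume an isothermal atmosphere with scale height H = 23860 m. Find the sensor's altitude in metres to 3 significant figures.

z ≈ 11500 m

Invert the barometric formula: z = H ln(P₀/P).
P₀/P = 204000/126000 = 1.6190; ln(1.6190) = 0.48181.
z = 23860 × 0.48181 = 11496 m.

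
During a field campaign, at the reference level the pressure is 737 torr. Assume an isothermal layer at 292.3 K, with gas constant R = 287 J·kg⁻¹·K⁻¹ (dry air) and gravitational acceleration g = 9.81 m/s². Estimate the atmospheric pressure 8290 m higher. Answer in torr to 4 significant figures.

P ≈ 279.5 torr

Scale height: H = RT/g = 287 × 292.3 / 9.81 = 8551.5 m.
Barometric formula: P = P₀ exp(−z/H).
z/H = 8290.0/8551.5 = 0.96942; exp(−0.96942) = 0.37930.
P = 737 × 0.37930 = 279.54 torr.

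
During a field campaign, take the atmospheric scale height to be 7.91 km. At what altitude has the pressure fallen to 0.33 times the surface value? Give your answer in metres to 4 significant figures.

Set P/P₀ = exp(−z/H) = 0.33, so z = −H ln(0.33).
−ln(0.33) = 1.1087; z = 7910.0 × 1.1087 = 8769.8 m.

z ≈ 8770 m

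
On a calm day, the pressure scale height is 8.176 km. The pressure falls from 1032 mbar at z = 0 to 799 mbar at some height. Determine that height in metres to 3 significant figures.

z ≈ 2090 m

Invert the barometric formula: z = H ln(P₀/P).
P₀/P = 1032/799 = 1.2916; ln(1.2916) = 0.25588.
z = 8176.0 × 0.25588 = 2092.1 m.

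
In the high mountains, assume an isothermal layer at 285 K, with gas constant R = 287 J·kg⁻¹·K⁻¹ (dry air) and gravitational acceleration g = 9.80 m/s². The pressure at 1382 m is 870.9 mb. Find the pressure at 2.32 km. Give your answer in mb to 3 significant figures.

P ≈ 778 mb

Scale height: H = RT/g = 287 × 285 / 9.80 = 8346.4 m.
Between two levels, P₂ = P₁ exp(−Δz/H) with Δz = z₂ − z₁.
Δz = 2320.0 − 1382.0 = 938.00 m; Δz/H = 938.00/8346.4 = 0.11238.
P₂ = 870.9 × exp(−0.11238) = 870.9 × 0.89370 = 778.32 mb.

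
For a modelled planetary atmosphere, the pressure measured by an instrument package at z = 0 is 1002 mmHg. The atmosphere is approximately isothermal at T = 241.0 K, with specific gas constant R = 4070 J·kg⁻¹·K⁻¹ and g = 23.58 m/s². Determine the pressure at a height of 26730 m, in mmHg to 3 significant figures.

P ≈ 527 mmHg

Scale height: H = RT/g = 4070 × 241.0 / 23.58 = 41598 m.
Barometric formula: P = P₀ exp(−z/H).
z/H = 26730/41598 = 0.64258; exp(−0.64258) = 0.52593.
P = 1002 × 0.52593 = 526.98 mmHg.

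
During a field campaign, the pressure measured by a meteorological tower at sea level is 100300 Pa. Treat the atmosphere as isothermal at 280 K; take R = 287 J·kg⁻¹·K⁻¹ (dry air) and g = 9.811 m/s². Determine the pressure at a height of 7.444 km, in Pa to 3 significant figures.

P ≈ 40400 Pa

Scale height: H = RT/g = 287 × 280 / 9.811 = 8190.8 m.
Barometric formula: P = P₀ exp(−z/H).
z/H = 7444.0/8190.8 = 0.90882; exp(−0.90882) = 0.40300.
P = 100300 × 0.40300 = 40421 Pa.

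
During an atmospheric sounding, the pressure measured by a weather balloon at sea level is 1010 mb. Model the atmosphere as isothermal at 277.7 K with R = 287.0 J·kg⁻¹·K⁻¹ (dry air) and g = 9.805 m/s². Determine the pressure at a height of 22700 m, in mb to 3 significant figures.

Scale height: H = RT/g = 287.0 × 277.7 / 9.805 = 8128.5 m.
Barometric formula: P = P₀ exp(−z/H).
z/H = 22700/8128.5 = 2.7926; exp(−2.7926) = 0.061262.
P = 1010 × 0.061262 = 61.875 mb.

P ≈ 61.9 mb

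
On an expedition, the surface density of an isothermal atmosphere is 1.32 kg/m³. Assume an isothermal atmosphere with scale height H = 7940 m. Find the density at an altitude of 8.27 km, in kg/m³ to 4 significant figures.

ρ ≈ 0.4658 kg/m³

In an isothermal atmosphere, density decays like pressure: ρ = ρ₀ exp(−z/H).
z/H = 8270.0/7940.0 = 1.0416; exp(−1.0416) = 0.35289.
ρ = 1.32 × 0.35289 = 0.46581 kg/m³.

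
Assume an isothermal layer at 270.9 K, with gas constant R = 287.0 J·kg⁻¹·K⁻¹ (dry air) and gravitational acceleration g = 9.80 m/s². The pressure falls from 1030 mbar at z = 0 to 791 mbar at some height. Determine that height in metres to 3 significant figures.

z ≈ 2090 m

Scale height: H = RT/g = 287.0 × 270.9 / 9.80 = 7933.5 m.
Invert the barometric formula: z = H ln(P₀/P).
P₀/P = 1030/791 = 1.3021; ln(1.3021) = 0.26398.
z = 7933.5 × 0.26398 = 2094.3 m.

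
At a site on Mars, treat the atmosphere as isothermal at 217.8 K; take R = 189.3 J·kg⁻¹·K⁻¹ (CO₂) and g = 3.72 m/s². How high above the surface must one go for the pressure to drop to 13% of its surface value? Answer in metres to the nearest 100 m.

Scale height: H = RT/g = 189.3 × 217.8 / 3.72 = 11083 m.
Set P/P₀ = exp(−z/H) = 0.13, so z = −H ln(0.13).
−ln(0.13) = 2.0402; z = 11083 × 2.0402 = 22612 m.

z ≈ 22600 m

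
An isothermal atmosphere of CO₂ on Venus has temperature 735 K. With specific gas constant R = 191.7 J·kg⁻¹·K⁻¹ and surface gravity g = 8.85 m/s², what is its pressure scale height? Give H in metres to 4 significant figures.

H ≈ 15920 m

The scale height of an isothermal atmosphere is H = RT/g.
H = 191.7 × 735 / 8.85 = 140900/8.85 = 15921 m.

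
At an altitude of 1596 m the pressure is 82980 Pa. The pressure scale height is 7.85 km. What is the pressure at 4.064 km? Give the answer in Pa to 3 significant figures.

Between two levels, P₂ = P₁ exp(−Δz/H) with Δz = z₂ − z₁.
Δz = 4064.0 − 1596.0 = 2468.0 m; Δz/H = 2468.0/7850.0 = 0.31439.
P₂ = 82980 × exp(−0.31439) = 82980 × 0.73023 = 60594 Pa.

P ≈ 60600 Pa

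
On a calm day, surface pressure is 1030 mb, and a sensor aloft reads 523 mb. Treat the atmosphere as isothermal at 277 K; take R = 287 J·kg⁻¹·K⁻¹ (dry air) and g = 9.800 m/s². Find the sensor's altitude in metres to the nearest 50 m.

Scale height: H = RT/g = 287 × 277 / 9.800 = 8112.1 m.
Invert the barometric formula: z = H ln(P₀/P).
P₀/P = 1030/523 = 1.9694; ln(1.9694) = 0.67773.
z = 8112.1 × 0.67773 = 5497.8 m.

z ≈ 5500 m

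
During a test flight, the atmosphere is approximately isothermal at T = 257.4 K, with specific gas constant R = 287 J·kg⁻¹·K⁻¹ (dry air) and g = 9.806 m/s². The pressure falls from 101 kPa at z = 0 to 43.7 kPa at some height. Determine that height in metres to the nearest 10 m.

z ≈ 6310 m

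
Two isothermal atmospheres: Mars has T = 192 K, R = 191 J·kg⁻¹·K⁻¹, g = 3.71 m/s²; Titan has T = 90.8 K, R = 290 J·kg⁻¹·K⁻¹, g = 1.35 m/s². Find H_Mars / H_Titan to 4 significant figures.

H = RT/g for each body.
H_Mars = 191 × 192 / 3.71 = 9884.6 m.
H_Titan = 290 × 90.8 / 1.35 = 19505 m.
H_Mars/H_Titan = 9884.6/19505 = 0.50677.

H_Mars/H_Titan ≈ 0.5068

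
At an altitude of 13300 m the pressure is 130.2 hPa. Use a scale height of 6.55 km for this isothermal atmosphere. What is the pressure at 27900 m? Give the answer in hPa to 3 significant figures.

Between two levels, P₂ = P₁ exp(−Δz/H) with Δz = z₂ − z₁.
Δz = 27900 − 13300 = 14600 m; Δz/H = 14600/6550.0 = 2.2290.
P₂ = 130.2 × exp(−2.2290) = 130.2 × 0.10764 = 14.015 hPa.

P ≈ 14.0 hPa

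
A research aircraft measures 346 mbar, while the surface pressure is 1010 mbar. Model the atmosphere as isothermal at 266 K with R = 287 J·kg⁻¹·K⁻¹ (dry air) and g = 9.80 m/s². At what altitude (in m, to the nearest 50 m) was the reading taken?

z ≈ 8350 m

Scale height: H = RT/g = 287 × 266 / 9.80 = 7790.0 m.
Invert the barometric formula: z = H ln(P₀/P).
P₀/P = 1010/346 = 2.9191; ln(2.9191) = 1.0713.
z = 7790.0 × 1.0713 = 8345.4 m.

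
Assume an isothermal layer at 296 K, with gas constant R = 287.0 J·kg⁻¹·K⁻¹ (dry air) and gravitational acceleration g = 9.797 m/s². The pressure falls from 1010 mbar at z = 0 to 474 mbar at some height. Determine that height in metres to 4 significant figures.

z ≈ 6560 m

Scale height: H = RT/g = 287.0 × 296 / 9.797 = 8671.2 m.
Invert the barometric formula: z = H ln(P₀/P).
P₀/P = 1010/474 = 2.1308; ln(2.1308) = 0.75650.
z = 8671.2 × 0.75650 = 6559.8 m.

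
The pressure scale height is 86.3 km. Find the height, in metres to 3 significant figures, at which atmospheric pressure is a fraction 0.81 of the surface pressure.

z ≈ 18200 m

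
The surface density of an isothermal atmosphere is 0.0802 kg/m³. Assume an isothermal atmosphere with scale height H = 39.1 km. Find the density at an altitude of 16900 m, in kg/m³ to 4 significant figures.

ρ ≈ 0.05205 kg/m³

In an isothermal atmosphere, density decays like pressure: ρ = ρ₀ exp(−z/H).
z/H = 16900/39100 = 0.43223; exp(−0.43223) = 0.64906.
ρ = 0.0802 × 0.64906 = 0.052055 kg/m³.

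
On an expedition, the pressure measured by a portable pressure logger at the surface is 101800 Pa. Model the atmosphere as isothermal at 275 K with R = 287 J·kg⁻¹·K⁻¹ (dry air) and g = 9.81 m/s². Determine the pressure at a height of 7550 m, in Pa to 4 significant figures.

Scale height: H = RT/g = 287 × 275 / 9.81 = 8045.4 m.
Barometric formula: P = P₀ exp(−z/H).
z/H = 7550.0/8045.4 = 0.93842; exp(−0.93842) = 0.39125.
P = 101800 × 0.39125 = 39829 Pa.

P ≈ 39830 Pa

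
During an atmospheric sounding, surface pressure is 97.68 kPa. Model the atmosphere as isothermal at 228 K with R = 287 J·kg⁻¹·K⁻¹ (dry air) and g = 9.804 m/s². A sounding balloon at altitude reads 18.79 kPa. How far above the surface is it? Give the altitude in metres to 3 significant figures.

z ≈ 11000 m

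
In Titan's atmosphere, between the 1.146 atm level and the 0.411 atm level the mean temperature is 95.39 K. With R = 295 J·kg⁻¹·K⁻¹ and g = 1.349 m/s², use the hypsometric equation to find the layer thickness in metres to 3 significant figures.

Hypsometric equation: Δz = (R T̄/g) ln(P₁/P₂).
R T̄/g = 295 × 95.39 / 1.349 = 20860 m.
ln(1.146/0.411) = ln(2.7883) = 1.0254.
Δz = 20860 × 1.0254 = 21390 m.

Δz ≈ 21400 m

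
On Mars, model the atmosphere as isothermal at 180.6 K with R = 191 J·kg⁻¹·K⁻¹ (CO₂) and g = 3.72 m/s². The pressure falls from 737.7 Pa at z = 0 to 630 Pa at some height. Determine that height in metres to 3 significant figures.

z ≈ 1460 m

Scale height: H = RT/g = 191 × 180.6 / 3.72 = 9272.7 m.
Invert the barometric formula: z = H ln(P₀/P).
P₀/P = 737.7/630 = 1.1710; ln(1.1710) = 0.15786.
z = 9272.7 × 0.15786 = 1463.8 m.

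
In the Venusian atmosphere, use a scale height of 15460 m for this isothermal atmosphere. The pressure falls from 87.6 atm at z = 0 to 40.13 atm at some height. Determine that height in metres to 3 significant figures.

Invert the barometric formula: z = H ln(P₀/P).
P₀/P = 87.6/40.13 = 2.1829; ln(2.1829) = 0.78065.
z = 15460 × 0.78065 = 12069 m.

z ≈ 12100 m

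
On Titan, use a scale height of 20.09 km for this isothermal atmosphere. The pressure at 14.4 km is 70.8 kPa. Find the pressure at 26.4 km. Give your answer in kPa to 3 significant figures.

Between two levels, P₂ = P₁ exp(−Δz/H) with Δz = z₂ − z₁.
Δz = 26400 − 14400 = 12000 m; Δz/H = 12000/20090 = 0.59731.
P₂ = 70.8 × exp(−0.59731) = 70.8 × 0.55029 = 38.961 kPa.

P ≈ 39.0 kPa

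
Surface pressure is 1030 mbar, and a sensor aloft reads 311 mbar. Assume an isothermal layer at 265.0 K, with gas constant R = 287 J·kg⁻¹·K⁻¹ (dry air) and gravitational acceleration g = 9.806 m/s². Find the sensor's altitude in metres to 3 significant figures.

z ≈ 9290 m

Scale height: H = RT/g = 287 × 265.0 / 9.806 = 7756.0 m.
Invert the barometric formula: z = H ln(P₀/P).
P₀/P = 1030/311 = 3.3119; ln(3.3119) = 1.1975.
z = 7756.0 × 1.1975 = 9287.8 m.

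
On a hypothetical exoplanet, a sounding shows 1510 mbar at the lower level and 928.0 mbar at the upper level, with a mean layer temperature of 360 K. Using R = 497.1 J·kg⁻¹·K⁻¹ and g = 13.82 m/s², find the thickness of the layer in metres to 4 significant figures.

Hypsometric equation: Δz = (R T̄/g) ln(P₁/P₂).
R T̄/g = 497.1 × 360 / 13.82 = 12949 m.
ln(1510/928.0) = ln(1.6272) = 0.48686.
Δz = 12949 × 0.48686 = 6304.4 m.

Δz ≈ 6304 m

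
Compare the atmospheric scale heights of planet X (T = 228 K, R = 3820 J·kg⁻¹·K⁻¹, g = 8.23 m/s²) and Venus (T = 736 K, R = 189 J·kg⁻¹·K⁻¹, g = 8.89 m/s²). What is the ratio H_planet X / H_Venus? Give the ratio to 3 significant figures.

H_planet X/H_Venus ≈ 6.76

H = RT/g for each body.
H_planet X = 3820 × 228 / 8.23 = 105830 m.
H_Venus = 189 × 736 / 8.89 = 15647 m.
H_planet X/H_Venus = 105830/15647 = 6.7636.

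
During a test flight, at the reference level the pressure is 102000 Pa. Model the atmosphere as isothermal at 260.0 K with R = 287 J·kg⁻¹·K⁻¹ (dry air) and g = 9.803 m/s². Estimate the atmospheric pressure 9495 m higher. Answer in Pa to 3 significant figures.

P ≈ 29300 Pa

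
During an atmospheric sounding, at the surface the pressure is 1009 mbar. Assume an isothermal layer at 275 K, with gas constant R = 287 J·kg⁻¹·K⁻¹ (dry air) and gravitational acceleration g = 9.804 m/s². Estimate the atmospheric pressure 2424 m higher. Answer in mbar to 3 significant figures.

P ≈ 747 mbar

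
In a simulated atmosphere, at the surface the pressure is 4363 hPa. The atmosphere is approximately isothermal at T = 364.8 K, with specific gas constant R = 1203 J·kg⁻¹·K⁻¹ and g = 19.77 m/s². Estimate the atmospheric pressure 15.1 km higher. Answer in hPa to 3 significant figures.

P ≈ 2210 hPa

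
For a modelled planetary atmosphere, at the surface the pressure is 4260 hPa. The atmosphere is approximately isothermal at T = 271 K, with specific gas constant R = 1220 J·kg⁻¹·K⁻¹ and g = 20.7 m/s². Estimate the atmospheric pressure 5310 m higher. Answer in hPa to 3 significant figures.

P ≈ 3060 hPa

Scale height: H = RT/g = 1220 × 271 / 20.7 = 15972 m.
Barometric formula: P = P₀ exp(−z/H).
z/H = 5310.0/15972 = 0.33246; exp(−0.33246) = 0.71716.
P = 4260 × 0.71716 = 3055.1 hPa.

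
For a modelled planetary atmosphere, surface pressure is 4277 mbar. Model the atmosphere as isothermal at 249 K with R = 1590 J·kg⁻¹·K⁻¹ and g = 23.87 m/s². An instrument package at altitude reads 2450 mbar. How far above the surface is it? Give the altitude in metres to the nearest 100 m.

Scale height: H = RT/g = 1590 × 249 / 23.87 = 16586 m.
Invert the barometric formula: z = H ln(P₀/P).
P₀/P = 4277/2450 = 1.7457; ln(1.7457) = 0.55716.
z = 16586 × 0.55716 = 9241.1 m.

z ≈ 9200 m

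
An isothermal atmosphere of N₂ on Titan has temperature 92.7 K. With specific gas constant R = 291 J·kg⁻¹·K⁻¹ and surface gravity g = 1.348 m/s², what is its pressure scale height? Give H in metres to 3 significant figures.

H ≈ 20000 m

The scale height of an isothermal atmosphere is H = RT/g.
H = 291 × 92.7 / 1.348 = 26976/1.348 = 20012 m.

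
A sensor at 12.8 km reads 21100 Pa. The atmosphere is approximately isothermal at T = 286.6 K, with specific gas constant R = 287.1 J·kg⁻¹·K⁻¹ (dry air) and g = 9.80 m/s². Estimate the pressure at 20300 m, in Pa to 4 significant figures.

Scale height: H = RT/g = 287.1 × 286.6 / 9.80 = 8396.2 m.
Between two levels, P₂ = P₁ exp(−Δz/H) with Δz = z₂ − z₁.
Δz = 20300 − 12800 = 7500.0 m; Δz/H = 7500.0/8396.2 = 0.89326.
P₂ = 21100 × exp(−0.89326) = 21100 × 0.40932 = 8636.7 Pa.

P ≈ 8637 Pa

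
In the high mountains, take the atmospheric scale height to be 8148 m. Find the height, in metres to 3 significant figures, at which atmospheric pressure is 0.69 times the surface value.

z ≈ 3020 m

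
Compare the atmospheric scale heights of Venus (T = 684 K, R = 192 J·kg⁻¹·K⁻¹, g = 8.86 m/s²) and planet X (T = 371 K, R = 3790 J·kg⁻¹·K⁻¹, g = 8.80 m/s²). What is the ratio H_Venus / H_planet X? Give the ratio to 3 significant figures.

H_Venus/H_planet X ≈ 0.0928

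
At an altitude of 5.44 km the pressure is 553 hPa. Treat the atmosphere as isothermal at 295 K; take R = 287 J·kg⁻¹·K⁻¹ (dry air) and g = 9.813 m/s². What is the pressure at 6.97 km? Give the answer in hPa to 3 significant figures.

Scale height: H = RT/g = 287 × 295 / 9.813 = 8627.8 m.
Between two levels, P₂ = P₁ exp(−Δz/H) with Δz = z₂ − z₁.
Δz = 6970.0 − 5440.0 = 1530.0 m; Δz/H = 1530.0/8627.8 = 0.17733.
P₂ = 553 × exp(−0.17733) = 553 × 0.83750 = 463.14 hPa.

P ≈ 463 hPa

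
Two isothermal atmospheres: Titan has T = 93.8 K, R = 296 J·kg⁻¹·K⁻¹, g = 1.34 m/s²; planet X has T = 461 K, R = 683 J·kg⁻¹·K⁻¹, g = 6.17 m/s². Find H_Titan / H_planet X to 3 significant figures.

H_Titan/H_planet X ≈ 0.406

H = RT/g for each body.
H_Titan = 296 × 93.8 / 1.34 = 20720 m.
H_planet X = 683 × 461 / 6.17 = 51031 m.
H_Titan/H_planet X = 20720/51031 = 0.40603.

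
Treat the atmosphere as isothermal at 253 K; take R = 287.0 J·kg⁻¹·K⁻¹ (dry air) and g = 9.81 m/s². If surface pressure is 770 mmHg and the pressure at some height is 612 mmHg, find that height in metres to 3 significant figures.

z ≈ 1700 m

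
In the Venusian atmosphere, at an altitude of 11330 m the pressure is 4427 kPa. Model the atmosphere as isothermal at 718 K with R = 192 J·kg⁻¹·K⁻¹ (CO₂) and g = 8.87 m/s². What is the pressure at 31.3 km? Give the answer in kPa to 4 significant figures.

P ≈ 1225 kPa

Scale height: H = RT/g = 192 × 718 / 8.87 = 15542 m.
Between two levels, P₂ = P₁ exp(−Δz/H) with Δz = z₂ − z₁.
Δz = 31300 − 11330 = 19970 m; Δz/H = 19970/15542 = 1.2849.
P₂ = 4427 × exp(−1.2849) = 4427 × 0.27668 = 1224.9 kPa.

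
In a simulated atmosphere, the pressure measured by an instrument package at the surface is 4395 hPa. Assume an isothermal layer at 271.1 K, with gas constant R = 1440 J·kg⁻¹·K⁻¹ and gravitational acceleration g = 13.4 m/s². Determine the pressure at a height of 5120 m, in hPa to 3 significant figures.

Scale height: H = RT/g = 1440 × 271.1 / 13.4 = 29133 m.
Barometric formula: P = P₀ exp(−z/H).
z/H = 5120.0/29133 = 0.17575; exp(−0.17575) = 0.83883.
P = 4395 × 0.83883 = 3686.7 hPa.

P ≈ 3690 hPa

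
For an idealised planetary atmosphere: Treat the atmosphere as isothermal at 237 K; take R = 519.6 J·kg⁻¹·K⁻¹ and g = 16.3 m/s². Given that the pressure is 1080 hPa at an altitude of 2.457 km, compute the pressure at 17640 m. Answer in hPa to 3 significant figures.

P ≈ 145 hPa

Scale height: H = RT/g = 519.6 × 237 / 16.3 = 7554.9 m.
Between two levels, P₂ = P₁ exp(−Δz/H) with Δz = z₂ − z₁.
Δz = 17640 − 2457.0 = 15183 m; Δz/H = 15183/7554.9 = 2.0097.
P₂ = 1080 × exp(−2.0097) = 1080 × 0.13403 = 144.75 hPa.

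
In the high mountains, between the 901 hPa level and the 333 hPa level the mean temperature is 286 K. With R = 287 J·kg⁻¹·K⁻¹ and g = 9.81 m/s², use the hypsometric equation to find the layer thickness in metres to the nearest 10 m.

Hypsometric equation: Δz = (R T̄/g) ln(P₁/P₂).
R T̄/g = 287 × 286 / 9.81 = 8367.2 m.
ln(901/333) = ln(2.7057) = 0.99536.
Δz = 8367.2 × 0.99536 = 8328.4 m.

Δz ≈ 8330 m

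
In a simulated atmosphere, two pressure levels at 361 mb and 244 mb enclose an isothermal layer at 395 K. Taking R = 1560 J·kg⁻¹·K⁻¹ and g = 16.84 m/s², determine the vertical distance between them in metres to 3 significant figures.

Δz ≈ 14300 m

Hypsometric equation: Δz = (R T̄/g) ln(P₁/P₂).
R T̄/g = 1560 × 395 / 16.84 = 36591 m.
ln(361/244) = ln(1.4795) = 0.39170.
Δz = 36591 × 0.39170 = 14333 m.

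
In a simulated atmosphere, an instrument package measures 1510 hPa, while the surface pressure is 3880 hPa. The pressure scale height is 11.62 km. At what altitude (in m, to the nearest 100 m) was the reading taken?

Invert the barometric formula: z = H ln(P₀/P).
P₀/P = 3880/1510 = 2.5695; ln(2.5695) = 0.94371.
z = 11620 × 0.94371 = 10966 m.

z ≈ 11000 m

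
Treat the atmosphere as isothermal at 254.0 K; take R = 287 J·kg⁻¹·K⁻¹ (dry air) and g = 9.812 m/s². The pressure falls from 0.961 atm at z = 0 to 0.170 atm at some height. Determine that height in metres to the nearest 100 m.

z ≈ 12900 m

Scale height: H = RT/g = 287 × 254.0 / 9.812 = 7429.5 m.
Invert the barometric formula: z = H ln(P₀/P).
P₀/P = 0.961/0.170 = 5.6529; ln(5.6529) = 1.7322.
z = 7429.5 × 1.7322 = 12869 m.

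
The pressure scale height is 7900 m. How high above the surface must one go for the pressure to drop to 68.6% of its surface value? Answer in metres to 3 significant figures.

z ≈ 2980 m

Set P/P₀ = exp(−z/H) = 0.686, so z = −H ln(0.686).
−ln(0.686) = 0.37688; z = 7900.0 × 0.37688 = 2977.4 m.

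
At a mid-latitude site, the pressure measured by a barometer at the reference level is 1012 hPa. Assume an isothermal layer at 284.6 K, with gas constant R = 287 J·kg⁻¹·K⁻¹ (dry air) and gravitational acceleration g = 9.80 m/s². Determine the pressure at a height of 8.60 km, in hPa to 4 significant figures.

P ≈ 360.6 hPa

Scale height: H = RT/g = 287 × 284.6 / 9.80 = 8334.7 m.
Barometric formula: P = P₀ exp(−z/H).
z/H = 8600.0/8334.7 = 1.0318; exp(−1.0318) = 0.35636.
P = 1012 × 0.35636 = 360.64 hPa.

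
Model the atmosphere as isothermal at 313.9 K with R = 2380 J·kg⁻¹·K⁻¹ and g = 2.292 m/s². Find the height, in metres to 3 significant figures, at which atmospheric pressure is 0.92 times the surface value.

z ≈ 27200 m

Scale height: H = RT/g = 2380 × 313.9 / 2.292 = 325950 m.
Set P/P₀ = exp(−z/H) = 0.92, so z = −H ln(0.92).
−ln(0.92) = 0.083382; z = 325950 × 0.083382 = 27178 m.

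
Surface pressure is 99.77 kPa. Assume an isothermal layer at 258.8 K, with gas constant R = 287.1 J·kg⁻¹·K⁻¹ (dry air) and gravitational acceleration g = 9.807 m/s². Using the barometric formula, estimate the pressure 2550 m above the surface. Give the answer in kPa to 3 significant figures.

P ≈ 71.3 kPa

Scale height: H = RT/g = 287.1 × 258.8 / 9.807 = 7576.4 m.
Barometric formula: P = P₀ exp(−z/H).
z/H = 2550.0/7576.4 = 0.33657; exp(−0.33657) = 0.71422.
P = 99.77 × 0.71422 = 71.258 kPa.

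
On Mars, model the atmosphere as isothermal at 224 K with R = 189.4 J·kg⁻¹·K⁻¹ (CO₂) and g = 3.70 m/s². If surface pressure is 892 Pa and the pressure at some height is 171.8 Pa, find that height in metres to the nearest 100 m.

Scale height: H = RT/g = 189.4 × 224 / 3.70 = 11466 m.
Invert the barometric formula: z = H ln(P₀/P).
P₀/P = 892/171.8 = 5.1921; ln(5.1921) = 1.6471.
z = 11466 × 1.6471 = 18886 m.

z ≈ 18900 m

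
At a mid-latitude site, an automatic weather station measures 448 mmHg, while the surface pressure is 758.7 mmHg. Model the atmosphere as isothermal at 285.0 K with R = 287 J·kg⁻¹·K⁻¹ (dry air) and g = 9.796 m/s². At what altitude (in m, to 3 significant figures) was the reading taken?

Scale height: H = RT/g = 287 × 285.0 / 9.796 = 8349.8 m.
Invert the barometric formula: z = H ln(P₀/P).
P₀/P = 758.7/448 = 1.6935; ln(1.6935) = 0.52680.
z = 8349.8 × 0.52680 = 4398.7 m.

z ≈ 4400 m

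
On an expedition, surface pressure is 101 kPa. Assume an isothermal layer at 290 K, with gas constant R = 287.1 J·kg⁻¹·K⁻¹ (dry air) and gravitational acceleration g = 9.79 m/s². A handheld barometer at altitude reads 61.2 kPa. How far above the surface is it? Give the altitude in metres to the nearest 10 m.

Scale height: H = RT/g = 287.1 × 290 / 9.79 = 8504.5 m.
Invert the barometric formula: z = H ln(P₀/P).
P₀/P = 101/61.2 = 1.6503; ln(1.6503) = 0.50096.
z = 8504.5 × 0.50096 = 4260.4 m.

z ≈ 4260 m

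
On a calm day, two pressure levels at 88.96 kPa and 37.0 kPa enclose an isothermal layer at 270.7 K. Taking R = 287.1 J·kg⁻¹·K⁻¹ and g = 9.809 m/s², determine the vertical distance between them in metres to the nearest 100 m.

Hypsometric equation: Δz = (R T̄/g) ln(P₁/P₂).
R T̄/g = 287.1 × 270.7 / 9.809 = 7923.1 m.
ln(88.96/37.0) = ln(2.4043) = 0.87726.
Δz = 7923.1 × 0.87726 = 6950.6 m.

Δz ≈ 7000 m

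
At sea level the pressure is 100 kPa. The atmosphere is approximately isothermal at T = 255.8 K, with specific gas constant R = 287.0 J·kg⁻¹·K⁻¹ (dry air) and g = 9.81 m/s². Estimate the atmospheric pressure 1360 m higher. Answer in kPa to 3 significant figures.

Scale height: H = RT/g = 287.0 × 255.8 / 9.81 = 7483.6 m.
Barometric formula: P = P₀ exp(−z/H).
z/H = 1360.0/7483.6 = 0.18173; exp(−0.18173) = 0.83383.
P = 100 × 0.83383 = 83.383 kPa.

P ≈ 83.4 kPa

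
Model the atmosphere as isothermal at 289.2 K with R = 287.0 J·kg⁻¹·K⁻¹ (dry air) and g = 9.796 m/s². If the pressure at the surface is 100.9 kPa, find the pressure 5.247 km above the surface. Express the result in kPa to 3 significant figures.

Scale height: H = RT/g = 287.0 × 289.2 / 9.796 = 8472.9 m.
Barometric formula: P = P₀ exp(−z/H).
z/H = 5247.0/8472.9 = 0.61927; exp(−0.61927) = 0.53834.
P = 100.9 × 0.53834 = 54.319 kPa.

P ≈ 54.3 kPa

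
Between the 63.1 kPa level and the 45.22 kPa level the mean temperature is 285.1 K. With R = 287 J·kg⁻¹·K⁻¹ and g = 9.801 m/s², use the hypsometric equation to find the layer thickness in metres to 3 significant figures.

Δz ≈ 2780 m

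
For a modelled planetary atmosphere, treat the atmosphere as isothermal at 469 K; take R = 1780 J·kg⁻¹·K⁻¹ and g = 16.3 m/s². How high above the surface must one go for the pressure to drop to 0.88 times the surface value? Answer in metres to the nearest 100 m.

z ≈ 6500 m

Scale height: H = RT/g = 1780 × 469 / 16.3 = 51216 m.
Set P/P₀ = exp(−z/H) = 0.88, so z = −H ln(0.88).
−ln(0.88) = 0.12783; z = 51216 × 0.12783 = 6546.9 m.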